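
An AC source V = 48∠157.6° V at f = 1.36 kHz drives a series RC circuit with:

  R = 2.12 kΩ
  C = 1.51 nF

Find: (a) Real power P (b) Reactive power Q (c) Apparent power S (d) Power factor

Step 1 — Angular frequency: ω = 2π·f = 2π·1360 = 8545 rad/s.
Step 2 — Component impedances:
  R: Z = R = 2120 Ω
  C: Z = 1/(jωC) = -j/(ω·C) = 0 - j7.75e+04 Ω
Step 3 — Series combination: Z_total = R + C = 2120 - j7.75e+04 Ω = 7.753e+04∠-88.4° Ω.
Step 4 — Source phasor: V = 48∠157.6° V = -44.38 + j18.29 V.
Step 5 — Current: I = V / Z = -0.0002515 - j0.0005657 A = 0.0006191∠-114.0° A.
Step 6 — Complex power: S = V·I* = 0.0008126 - j0.02971 VA.
Step 7 — Real power: P = Re(S) = 0.0008126 W.
Step 8 — Reactive power: Q = Im(S) = -0.02971 VAR.
Step 9 — Apparent power: |S| = 0.02972 VA.
Step 10 — Power factor: PF = P/|S| = 0.02734 (leading).

(a) P = 0.0008126 W  (b) Q = -0.02971 VAR  (c) S = 0.02972 VA  (d) PF = 0.02734 (leading)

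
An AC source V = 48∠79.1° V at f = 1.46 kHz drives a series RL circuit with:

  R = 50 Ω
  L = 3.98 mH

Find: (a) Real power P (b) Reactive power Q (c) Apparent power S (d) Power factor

Step 1 — Angular frequency: ω = 2π·f = 2π·1460 = 9173 rad/s.
Step 2 — Component impedances:
  R: Z = R = 50 Ω
  L: Z = jωL = j·9173·0.00398 = 0 + j36.51 Ω
Step 3 — Series combination: Z_total = R + L = 50 + j36.51 Ω = 61.91∠36.1° Ω.
Step 4 — Source phasor: V = 48∠79.1° V = 9.077 + j47.13 V.
Step 5 — Current: I = V / Z = 0.5674 + j0.5284 A = 0.7753∠43.0° A.
Step 6 — Complex power: S = V·I* = 30.05 + j21.95 VA.
Step 7 — Real power: P = Re(S) = 30.05 W.
Step 8 — Reactive power: Q = Im(S) = 21.95 VAR.
Step 9 — Apparent power: |S| = 37.21 VA.
Step 10 — Power factor: PF = P/|S| = 0.8076 (lagging).

(a) P = 30.05 W  (b) Q = 21.95 VAR  (c) S = 37.21 VA  (d) PF = 0.8076 (lagging)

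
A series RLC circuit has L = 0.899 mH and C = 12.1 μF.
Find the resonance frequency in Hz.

Step 1 — Resonance condition Im(Z)=0 gives ω₀ = 1/√(LC).
Step 2 — ω₀ = 1/√(0.000899·1.21e-05) = 9588 rad/s.
Step 3 — f₀ = ω₀/(2π) = 1526 Hz.

f₀ = 1526 Hz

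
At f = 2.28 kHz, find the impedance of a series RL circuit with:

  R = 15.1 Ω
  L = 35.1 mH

Step 1 — Angular frequency: ω = 2π·f = 2π·2280 = 1.433e+04 rad/s.
Step 2 — Component impedances:
  R: Z = R = 15.1 Ω
  L: Z = jωL = j·1.433e+04·0.0351 = 0 + j502.8 Ω
Step 3 — Series combination: Z_total = R + L = 15.1 + j502.8 Ω = 503.1∠88.3° Ω.

Z = 15.1 + j502.8 Ω = 503.1∠88.3° Ω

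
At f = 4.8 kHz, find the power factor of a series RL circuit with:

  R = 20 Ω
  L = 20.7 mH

Step 1 — Angular frequency: ω = 2π·f = 2π·4800 = 3.016e+04 rad/s.
Step 2 — Component impedances:
  R: Z = R = 20 Ω
  L: Z = jωL = j·3.016e+04·0.0207 = 0 + j624.3 Ω
Step 3 — Series combination: Z_total = R + L = 20 + j624.3 Ω = 624.6∠88.2° Ω.
Step 4 — Power factor: PF = cos(φ) = Re(Z)/|Z| = 20/624.6 = 0.03202.
Step 5 — Type: Im(Z) = 624.3 ⇒ lagging (phase φ = 88.2°).

PF = 0.03202 (lagging, φ = 88.2°)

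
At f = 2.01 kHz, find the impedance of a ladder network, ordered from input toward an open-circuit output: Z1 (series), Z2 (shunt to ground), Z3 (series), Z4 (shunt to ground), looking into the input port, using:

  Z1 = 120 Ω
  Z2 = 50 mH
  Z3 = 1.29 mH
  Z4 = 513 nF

Step 1 — Angular frequency: ω = 2π·f = 2π·2010 = 1.263e+04 rad/s.
Step 2 — Component impedances:
  Z1: Z = R = 120 Ω
  Z2: Z = jωL = j·1.263e+04·0.05 = 0 + j631.5 Ω
  Z3: Z = jωL = j·1.263e+04·0.00129 = 0 + j16.29 Ω
  Z4: Z = 1/(jωC) = -j/(ω·C) = 0 - j154.4 Ω
Step 3 — Ladder network (open output): work backward from the far end, alternating series and parallel combinations. Z_in = 120 - j176.7 Ω = 213.6∠-55.8° Ω.

Z = 120 - j176.7 Ω = 213.6∠-55.8° Ω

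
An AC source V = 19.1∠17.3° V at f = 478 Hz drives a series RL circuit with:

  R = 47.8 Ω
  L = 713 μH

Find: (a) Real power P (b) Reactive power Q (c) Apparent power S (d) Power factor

Step 1 — Angular frequency: ω = 2π·f = 2π·478 = 3003 rad/s.
Step 2 — Component impedances:
  R: Z = R = 47.8 Ω
  L: Z = jωL = j·3003·0.000713 = 0 + j2.141 Ω
Step 3 — Series combination: Z_total = R + L = 47.8 + j2.141 Ω = 47.85∠2.6° Ω.
Step 4 — Source phasor: V = 19.1∠17.3° V = 18.24 + j5.68 V.
Step 5 — Current: I = V / Z = 0.3861 + j0.1015 A = 0.3992∠14.7° A.
Step 6 — Complex power: S = V·I* = 7.617 + j0.3412 VA.
Step 7 — Real power: P = Re(S) = 7.617 W.
Step 8 — Reactive power: Q = Im(S) = 0.3412 VAR.
Step 9 — Apparent power: |S| = 7.624 VA.
Step 10 — Power factor: PF = P/|S| = 0.999 (lagging).

(a) P = 7.617 W  (b) Q = 0.3412 VAR  (c) S = 7.624 VA  (d) PF = 0.999 (lagging)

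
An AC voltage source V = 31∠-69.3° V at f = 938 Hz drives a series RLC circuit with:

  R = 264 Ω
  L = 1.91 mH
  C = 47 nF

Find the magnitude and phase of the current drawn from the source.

Step 1 — Angular frequency: ω = 2π·f = 2π·938 = 5894 rad/s.
Step 2 — Component impedances:
  R: Z = R = 264 Ω
  L: Z = jωL = j·5894·0.00191 = 0 + j11.26 Ω
  C: Z = 1/(jωC) = -j/(ω·C) = 0 - j3610 Ω
Step 3 — Series combination: Z_total = R + L + C = 264 - j3599 Ω = 3609∠-85.8° Ω.
Step 4 — Source phasor: V = 31∠-69.3° V = 10.96 - j29 V.
Step 5 — Ohm's law: I = V / Z_total = (10.96 - j29) / (264 - j3599) = 0.008237 + j0.002441 A.
Step 6 — Convert to polar: |I| = 0.008591 A, ∠I = 16.5°.

I = 0.008591∠16.5° A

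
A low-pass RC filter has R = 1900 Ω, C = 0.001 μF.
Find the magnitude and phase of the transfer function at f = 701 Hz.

Step 1 — Angular frequency: ω = 2π·701 = 4405 rad/s.
Step 2 — Transfer function: H(jω) = 1/(1 + jωRC).
Step 3 — Denominator: 1 + jωRC = 1 + j·4405·1900·1e-09 = 1 + j0.008369.
Step 4 — H = 0.9999 - j0.008368.
Step 5 — Magnitude: |H| = 1 (-0.0 dB); phase: φ = -0.5°.

|H| = 1 (-0.0 dB), φ = -0.5°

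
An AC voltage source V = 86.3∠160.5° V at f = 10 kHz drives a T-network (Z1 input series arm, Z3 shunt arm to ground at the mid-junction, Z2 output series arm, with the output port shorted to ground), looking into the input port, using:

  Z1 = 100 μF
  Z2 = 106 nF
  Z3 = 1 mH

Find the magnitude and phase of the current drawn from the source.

Step 1 — Angular frequency: ω = 2π·f = 2π·1e+04 = 6.283e+04 rad/s.
Step 2 — Component impedances:
  Z1: Z = 1/(jωC) = -j/(ω·C) = 0 - j0.1592 Ω
  Z2: Z = 1/(jωC) = -j/(ω·C) = 0 - j150.1 Ω
  Z3: Z = jωL = j·6.283e+04·0.001 = 0 + j62.83 Ω
Step 3 — With the output port shorted to ground, the output series arm Z2 runs from the junction to ground; the shunt arm Z3 also runs from the junction to ground. They appear in parallel: Z3 || Z2 = 0 + j108 Ω.
Step 4 — Series with input arm Z1: Z_in = Z1 + (Z3 || Z2) = 0 + j107.9 Ω = 107.9∠90.0° Ω.
Step 5 — Source phasor: V = 86.3∠160.5° V = -81.35 + j28.81 V.
Step 6 — Ohm's law: I = V / Z_total = (-81.35 + j28.81) / (0 + j107.9) = 0.267 + j0.754 A.
Step 7 — Convert to polar: |I| = 0.7999 A, ∠I = 70.5°.

I = 0.7999∠70.5° A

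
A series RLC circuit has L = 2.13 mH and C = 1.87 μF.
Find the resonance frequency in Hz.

Step 1 — Resonance condition Im(Z)=0 gives ω₀ = 1/√(LC).
Step 2 — ω₀ = 1/√(0.00213·1.87e-06) = 1.584e+04 rad/s.
Step 3 — f₀ = ω₀/(2π) = 2522 Hz.

f₀ = 2522 Hz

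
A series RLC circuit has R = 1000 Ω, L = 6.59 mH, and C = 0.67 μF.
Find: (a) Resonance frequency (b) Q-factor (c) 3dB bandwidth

Step 1 — Resonance: ω₀ = 1/√(LC) = 1/√(0.00659·6.7e-07) = 1.505e+04 rad/s.
Step 2 — f₀ = ω₀/(2π) = 2395 Hz.
Step 3 — Series Q: Q = ω₀L/R = 1.505e+04·0.00659/1000 = 0.09918.
Step 4 — Bandwidth: Δω = ω₀/Q = 1.517e+05 rad/s; BW = Δω/(2π) = 2.415e+04 Hz.

(a) f₀ = 2395 Hz  (b) Q = 0.09918  (c) BW = 2.415e+04 Hz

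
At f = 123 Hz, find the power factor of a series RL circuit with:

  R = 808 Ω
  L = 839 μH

Step 1 — Angular frequency: ω = 2π·f = 2π·123 = 772.8 rad/s.
Step 2 — Component impedances:
  R: Z = R = 808 Ω
  L: Z = jωL = j·772.8·0.000839 = 0 + j0.6484 Ω
Step 3 — Series combination: Z_total = R + L = 808 + j0.6484 Ω = 808∠0.0° Ω.
Step 4 — Power factor: PF = cos(φ) = Re(Z)/|Z| = 808/808 = 1.
Step 5 — Type: Im(Z) = 0.6484 ⇒ lagging (phase φ = 0.0°).

PF = 1 (lagging, φ = 0.0°)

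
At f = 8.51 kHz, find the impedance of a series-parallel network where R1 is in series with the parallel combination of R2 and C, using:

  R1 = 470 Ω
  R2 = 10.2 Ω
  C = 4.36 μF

Step 1 — Angular frequency: ω = 2π·f = 2π·8510 = 5.347e+04 rad/s.
Step 2 — Component impedances:
  R1: Z = R = 470 Ω
  R2: Z = R = 10.2 Ω
  C: Z = 1/(jωC) = -j/(ω·C) = 0 - j4.289 Ω
Step 3 — Parallel branch: R2 || C = 1/(1/R2 + 1/C) = 1.533 - j3.645 Ω.
Step 4 — Series with R1: Z_total = R1 + (R2 || C) = 471.5 - j3.645 Ω = 471.5∠-0.4° Ω.

Z = 471.5 - j3.645 Ω = 471.5∠-0.4° Ω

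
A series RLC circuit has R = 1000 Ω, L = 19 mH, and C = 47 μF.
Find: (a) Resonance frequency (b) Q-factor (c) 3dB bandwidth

Step 1 — Resonance: ω₀ = 1/√(LC) = 1/√(0.019·4.7e-05) = 1058 rad/s.
Step 2 — f₀ = ω₀/(2π) = 168.4 Hz.
Step 3 — Series Q: Q = ω₀L/R = 1058·0.019/1000 = 0.02011.
Step 4 — Bandwidth: Δω = ω₀/Q = 5.263e+04 rad/s; BW = Δω/(2π) = 8377 Hz.

(a) f₀ = 168.4 Hz  (b) Q = 0.02011  (c) BW = 8377 Hz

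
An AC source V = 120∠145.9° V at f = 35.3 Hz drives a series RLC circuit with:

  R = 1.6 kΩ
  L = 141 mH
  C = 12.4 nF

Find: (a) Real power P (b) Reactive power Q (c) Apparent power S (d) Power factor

Step 1 — Angular frequency: ω = 2π·f = 2π·35.3 = 221.8 rad/s.
Step 2 — Component impedances:
  R: Z = R = 1600 Ω
  L: Z = jωL = j·221.8·0.141 = 0 + j31.27 Ω
  C: Z = 1/(jωC) = -j/(ω·C) = 0 - j3.636e+05 Ω
Step 3 — Series combination: Z_total = R + L + C = 1600 - j3.636e+05 Ω = 3.636e+05∠-89.7° Ω.
Step 4 — Source phasor: V = 120∠145.9° V = -99.37 + j67.28 V.
Step 5 — Current: I = V / Z = -0.0001862 - j0.0002725 A = 0.0003301∠-124.4° A.
Step 6 — Complex power: S = V·I* = 0.0001743 - j0.03961 VA.
Step 7 — Real power: P = Re(S) = 0.0001743 W.
Step 8 — Reactive power: Q = Im(S) = -0.03961 VAR.
Step 9 — Apparent power: |S| = 0.03961 VA.
Step 10 — Power factor: PF = P/|S| = 0.004401 (leading).

(a) P = 0.0001743 W  (b) Q = -0.03961 VAR  (c) S = 0.03961 VA  (d) PF = 0.004401 (leading)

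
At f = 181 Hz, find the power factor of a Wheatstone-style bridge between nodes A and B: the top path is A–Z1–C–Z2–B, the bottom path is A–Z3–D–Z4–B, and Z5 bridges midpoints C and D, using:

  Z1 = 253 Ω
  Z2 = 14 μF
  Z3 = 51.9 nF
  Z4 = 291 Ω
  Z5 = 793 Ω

Step 1 — Angular frequency: ω = 2π·f = 2π·181 = 1137 rad/s.
Step 2 — Component impedances:
  Z1: Z = R = 253 Ω
  Z2: Z = 1/(jωC) = -j/(ω·C) = 0 - j62.81 Ω
  Z3: Z = 1/(jωC) = -j/(ω·C) = 0 - j1.694e+04 Ω
  Z4: Z = R = 291 Ω
  Z5: Z = R = 793 Ω
Step 3 — Bridge requires nodal analysis (the Z5 bridge couples midpoints C and D, so the two paths cannot be reduced to a simple series/parallel combination). Setting node B to ground and injecting 1 A at node A, the 3-node admittance system at A, C, D solves to V_A = Z_AB = 255.1 - j66.28 Ω = 263.6∠-14.6° Ω.
Step 4 — Power factor: PF = cos(φ) = Re(Z)/|Z| = 255.15/263.62 = 0.9679.
Step 5 — Type: Im(Z) = -66.28 ⇒ leading (phase φ = -14.6°).

PF = 0.9679 (leading, φ = -14.6°)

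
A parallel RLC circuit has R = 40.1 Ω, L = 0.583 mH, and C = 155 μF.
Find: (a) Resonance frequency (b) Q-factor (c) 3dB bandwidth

Step 1 — Resonance: ω₀ = 1/√(LC) = 1/√(0.000583·0.000155) = 3327 rad/s.
Step 2 — f₀ = ω₀/(2π) = 529.4 Hz.
Step 3 — Parallel Q: Q = R/(ω₀L) = 40.1/(3327·0.000583) = 20.68.
Step 4 — Bandwidth: Δω = ω₀/Q = 160.9 rad/s; BW = Δω/(2π) = 25.61 Hz.

(a) f₀ = 529.4 Hz  (b) Q = 20.68  (c) BW = 25.61 Hz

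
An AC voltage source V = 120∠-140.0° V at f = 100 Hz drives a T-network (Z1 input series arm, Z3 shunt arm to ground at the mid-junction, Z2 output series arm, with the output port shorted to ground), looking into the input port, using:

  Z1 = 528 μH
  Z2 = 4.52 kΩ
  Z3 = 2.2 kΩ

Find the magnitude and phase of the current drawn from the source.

Step 1 — Angular frequency: ω = 2π·f = 2π·100 = 628.3 rad/s.
Step 2 — Component impedances:
  Z1: Z = jωL = j·628.3·0.000528 = 0 + j0.3318 Ω
  Z2: Z = R = 4520 Ω
  Z3: Z = R = 2200 Ω
Step 3 — With the output port shorted to ground, the output series arm Z2 runs from the junction to ground; the shunt arm Z3 also runs from the junction to ground. They appear in parallel: Z3 || Z2 = 1480 Ω.
Step 4 — Series with input arm Z1: Z_in = Z1 + (Z3 || Z2) = 1480 + j0.3318 Ω = 1480∠0.0° Ω.
Step 5 — Source phasor: V = 120∠-140.0° V = -91.93 - j77.13 V.
Step 6 — Ohm's law: I = V / Z_total = (-91.93 - j77.13) / (1480 + j0.3318) = -0.06213 - j0.05211 A.
Step 7 — Convert to polar: |I| = 0.08109 A, ∠I = -140.0°.

I = 0.08109∠-140.0° A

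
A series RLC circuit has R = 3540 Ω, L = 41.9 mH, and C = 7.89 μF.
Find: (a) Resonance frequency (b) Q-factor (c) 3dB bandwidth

Step 1 — Resonance: ω₀ = 1/√(LC) = 1/√(0.0419·7.89e-06) = 1739 rad/s.
Step 2 — f₀ = ω₀/(2π) = 276.8 Hz.
Step 3 — Series Q: Q = ω₀L/R = 1739·0.0419/3540 = 0.02059.
Step 4 — Bandwidth: Δω = ω₀/Q = 8.449e+04 rad/s; BW = Δω/(2π) = 1.345e+04 Hz.

(a) f₀ = 276.8 Hz  (b) Q = 0.02059  (c) BW = 1.345e+04 Hz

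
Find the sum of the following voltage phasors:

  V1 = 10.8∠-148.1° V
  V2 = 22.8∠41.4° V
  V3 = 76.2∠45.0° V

Step 1 — Convert each phasor to rectangular form:
  V1 = 10.8·(cos(-148.1°) + j·sin(-148.1°)) = -9.169 - j5.707 V
  V2 = 22.8·(cos(41.4°) + j·sin(41.4°)) = 17.1 + j15.08 V
  V3 = 76.2·(cos(45.0°) + j·sin(45.0°)) = 53.88 + j53.88 V
Step 2 — Sum components: V_total = 61.82 + j63.25 V.
Step 3 — Convert to polar: |V_total| = 88.44 V, ∠V_total = 45.7°.

V_total = 88.44∠45.7° V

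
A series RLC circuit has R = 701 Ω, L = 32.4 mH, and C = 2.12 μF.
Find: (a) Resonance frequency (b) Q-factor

Step 1 — Resonance condition Im(Z)=0 gives ω₀ = 1/√(LC).
Step 2 — ω₀ = 1/√(0.0324·2.12e-06) = 3816 rad/s.
Step 3 — f₀ = ω₀/(2π) = 607.3 Hz.
Step 4 — Series Q: Q = ω₀L/R = 3816·0.0324/701 = 0.1764.

(a) f₀ = 607.3 Hz  (b) Q = 0.1764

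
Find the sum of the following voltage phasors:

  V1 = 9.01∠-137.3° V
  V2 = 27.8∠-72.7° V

Step 1 — Convert each phasor to rectangular form:
  V1 = 9.01·(cos(-137.3°) + j·sin(-137.3°)) = -6.622 - j6.11 V
  V2 = 27.8·(cos(-72.7°) + j·sin(-72.7°)) = 8.267 - j26.54 V
Step 2 — Sum components: V_total = 1.645 - j32.65 V.
Step 3 — Convert to polar: |V_total| = 32.69 V, ∠V_total = -87.1°.

V_total = 32.69∠-87.1° V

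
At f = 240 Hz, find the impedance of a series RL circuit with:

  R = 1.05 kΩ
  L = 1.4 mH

Step 1 — Angular frequency: ω = 2π·f = 2π·240 = 1508 rad/s.
Step 2 — Component impedances:
  R: Z = R = 1050 Ω
  L: Z = jωL = j·1508·0.0014 = 0 + j2.111 Ω
Step 3 — Series combination: Z_total = R + L = 1050 + j2.111 Ω = 1050∠0.1° Ω.

Z = 1050 + j2.111 Ω = 1050∠0.1° Ω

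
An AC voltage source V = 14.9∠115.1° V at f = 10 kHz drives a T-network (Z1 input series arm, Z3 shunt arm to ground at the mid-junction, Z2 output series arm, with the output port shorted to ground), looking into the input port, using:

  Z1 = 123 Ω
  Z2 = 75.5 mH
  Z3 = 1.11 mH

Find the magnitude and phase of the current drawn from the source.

Step 1 — Angular frequency: ω = 2π·f = 2π·1e+04 = 6.283e+04 rad/s.
Step 2 — Component impedances:
  Z1: Z = R = 123 Ω
  Z2: Z = jωL = j·6.283e+04·0.0755 = 0 + j4744 Ω
  Z3: Z = jωL = j·6.283e+04·0.00111 = 0 + j69.74 Ω
Step 3 — With the output port shorted to ground, the output series arm Z2 runs from the junction to ground; the shunt arm Z3 also runs from the junction to ground. They appear in parallel: Z3 || Z2 = 0 + j68.73 Ω.
Step 4 — Series with input arm Z1: Z_in = Z1 + (Z3 || Z2) = 123 + j68.73 Ω = 140.9∠29.2° Ω.
Step 5 — Source phasor: V = 14.9∠115.1° V = -6.321 + j13.49 V.
Step 6 — Ohm's law: I = V / Z_total = (-6.321 + j13.49) / (123 + j68.73) = 0.007554 + j0.1055 A.
Step 7 — Convert to polar: |I| = 0.1057 A, ∠I = 85.9°.

I = 0.1057∠85.9° A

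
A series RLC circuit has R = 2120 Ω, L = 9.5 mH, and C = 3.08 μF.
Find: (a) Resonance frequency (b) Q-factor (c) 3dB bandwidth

Step 1 — Resonance condition Im(Z)=0 gives ω₀ = 1/√(LC).
Step 2 — ω₀ = 1/√(0.0095·3.08e-06) = 5846 rad/s.
Step 3 — f₀ = ω₀/(2π) = 930.4 Hz.
Step 4 — Series Q: Q = ω₀L/R = 5846·0.0095/2120 = 0.0262.
Step 5 — 3dB bandwidth: Δω = ω₀/Q = 2.232e+05 rad/s; BW = Δω/(2π) = 3.552e+04 Hz.

(a) f₀ = 930.4 Hz  (b) Q = 0.0262  (c) BW = 3.552e+04 Hz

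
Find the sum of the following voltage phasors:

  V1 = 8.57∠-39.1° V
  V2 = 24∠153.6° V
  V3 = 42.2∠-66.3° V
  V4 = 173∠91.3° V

Step 1 — Convert each phasor to rectangular form:
  V1 = 8.57·(cos(-39.1°) + j·sin(-39.1°)) = 6.651 - j5.405 V
  V2 = 24·(cos(153.6°) + j·sin(153.6°)) = -21.5 + j10.67 V
  V3 = 42.2·(cos(-66.3°) + j·sin(-66.3°)) = 16.96 - j38.64 V
  V4 = 173·(cos(91.3°) + j·sin(91.3°)) = -3.925 + j173 V
Step 2 — Sum components: V_total = -1.809 + j139.6 V.
Step 3 — Convert to polar: |V_total| = 139.6 V, ∠V_total = 90.7°.

V_total = 139.6∠90.7° V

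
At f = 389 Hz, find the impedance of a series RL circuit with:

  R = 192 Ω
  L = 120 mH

Step 1 — Angular frequency: ω = 2π·f = 2π·389 = 2444 rad/s.
Step 2 — Component impedances:
  R: Z = R = 192 Ω
  L: Z = jωL = j·2444·0.12 = 0 + j293.3 Ω
Step 3 — Series combination: Z_total = R + L = 192 + j293.3 Ω = 350.6∠56.8° Ω.

Z = 192 + j293.3 Ω = 350.6∠56.8° Ω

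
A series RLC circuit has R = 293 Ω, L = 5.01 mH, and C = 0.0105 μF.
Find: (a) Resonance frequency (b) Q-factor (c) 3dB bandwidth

Step 1 — Resonance: ω₀ = 1/√(LC) = 1/√(0.00501·1.05e-08) = 1.379e+05 rad/s.
Step 2 — f₀ = ω₀/(2π) = 2.194e+04 Hz.
Step 3 — Series Q: Q = ω₀L/R = 1.379e+05·0.00501/293 = 2.358.
Step 4 — Bandwidth: Δω = ω₀/Q = 5.848e+04 rad/s; BW = Δω/(2π) = 9308 Hz.

(a) f₀ = 2.194e+04 Hz  (b) Q = 2.358  (c) BW = 9308 Hz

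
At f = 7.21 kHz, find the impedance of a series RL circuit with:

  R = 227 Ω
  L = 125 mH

Step 1 — Angular frequency: ω = 2π·f = 2π·7210 = 4.53e+04 rad/s.
Step 2 — Component impedances:
  R: Z = R = 227 Ω
  L: Z = jωL = j·4.53e+04·0.125 = 0 + j5663 Ω
Step 3 — Series combination: Z_total = R + L = 227 + j5663 Ω = 5667∠87.7° Ω.

Z = 227 + j5663 Ω = 5667∠87.7° Ω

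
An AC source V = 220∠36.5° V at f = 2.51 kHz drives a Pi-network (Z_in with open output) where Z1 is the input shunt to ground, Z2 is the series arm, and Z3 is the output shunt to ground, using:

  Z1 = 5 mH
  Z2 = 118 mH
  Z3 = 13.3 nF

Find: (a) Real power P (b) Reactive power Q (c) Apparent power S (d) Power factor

Step 1 — Angular frequency: ω = 2π·f = 2π·2510 = 1.577e+04 rad/s.
Step 2 — Component impedances:
  Z1: Z = jωL = j·1.577e+04·0.005 = 0 + j78.85 Ω
  Z2: Z = jωL = j·1.577e+04·0.118 = 0 + j1861 Ω
  Z3: Z = 1/(jωC) = -j/(ω·C) = 0 - j4768 Ω
Step 3 — With open output, the series arm Z2 and the output shunt Z3 appear in series to ground: Z2 + Z3 = 0 - j2907 Ω.
Step 4 — Parallel with input shunt Z1: Z_in = Z1 || (Z2 + Z3) = 0 + j81.05 Ω = 81.05∠90.0° Ω.
Step 5 — Source phasor: V = 220∠36.5° V = 176.8 + j130.9 V.
Step 6 — Current: I = V / Z = 1.615 - j2.182 A = 2.714∠-53.5° A.
Step 7 — Complex power: S = V·I* = 0 + j597.1 VA.
Step 8 — Real power: P = Re(S) = 0 W.
Step 9 — Reactive power: Q = Im(S) = 597.1 VAR.
Step 10 — Apparent power: |S| = 597.1 VA.
Step 11 — Power factor: PF = P/|S| = 0 (lagging).

(a) P = 0 W  (b) Q = 597.1 VAR  (c) S = 597.1 VA  (d) PF = 0 (lagging)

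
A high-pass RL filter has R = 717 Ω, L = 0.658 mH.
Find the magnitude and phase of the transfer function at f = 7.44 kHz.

Step 1 — Angular frequency: ω = 2π·7440 = 4.675e+04 rad/s.
Step 2 — Transfer function: H(jω) = jωL/(R + jωL).
Step 3 — Numerator jωL = j·30.76; denominator R + jωL = 717 + j30.76.
Step 4 — H = 0.001837 + j0.04282.
Step 5 — Magnitude: |H| = 0.04286 (-27.4 dB); phase: φ = 87.5°.

|H| = 0.04286 (-27.4 dB), φ = 87.5°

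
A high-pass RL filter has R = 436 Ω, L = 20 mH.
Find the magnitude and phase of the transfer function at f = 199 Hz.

Step 1 — Angular frequency: ω = 2π·199 = 1250 rad/s.
Step 2 — Transfer function: H(jω) = jωL/(R + jωL).
Step 3 — Numerator jωL = j·25.01; denominator R + jωL = 436 + j25.01.
Step 4 — H = 0.003279 + j0.05717.
Step 5 — Magnitude: |H| = 0.05726 (-24.8 dB); phase: φ = 86.7°.

|H| = 0.05726 (-24.8 dB), φ = 86.7°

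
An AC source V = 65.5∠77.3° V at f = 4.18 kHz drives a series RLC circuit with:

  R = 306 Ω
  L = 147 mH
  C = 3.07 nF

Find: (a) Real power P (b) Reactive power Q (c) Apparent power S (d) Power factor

Step 1 — Angular frequency: ω = 2π·f = 2π·4180 = 2.626e+04 rad/s.
Step 2 — Component impedances:
  R: Z = R = 306 Ω
  L: Z = jωL = j·2.626e+04·0.147 = 0 + j3861 Ω
  C: Z = 1/(jωC) = -j/(ω·C) = 0 - j1.24e+04 Ω
Step 3 — Series combination: Z_total = R + L + C = 306 - j8542 Ω = 8547∠-87.9° Ω.
Step 4 — Source phasor: V = 65.5∠77.3° V = 14.4 + j63.9 V.
Step 5 — Current: I = V / Z = -0.007411 + j0.001951 A = 0.007663∠165.2° A.
Step 6 — Complex power: S = V·I* = 0.01797 - j0.5016 VA.
Step 7 — Real power: P = Re(S) = 0.01797 W.
Step 8 — Reactive power: Q = Im(S) = -0.5016 VAR.
Step 9 — Apparent power: |S| = 0.502 VA.
Step 10 — Power factor: PF = P/|S| = 0.0358 (leading).

(a) P = 0.01797 W  (b) Q = -0.5016 VAR  (c) S = 0.502 VA  (d) PF = 0.0358 (leading)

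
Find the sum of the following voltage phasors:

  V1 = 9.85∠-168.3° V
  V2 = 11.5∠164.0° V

Step 1 — Convert each phasor to rectangular form:
  V1 = 9.85·(cos(-168.3°) + j·sin(-168.3°)) = -9.645 - j1.997 V
  V2 = 11.5·(cos(164.0°) + j·sin(164.0°)) = -11.05 + j3.17 V
Step 2 — Sum components: V_total = -20.7 + j1.172 V.
Step 3 — Convert to polar: |V_total| = 20.73 V, ∠V_total = 176.8°.

V_total = 20.73∠176.8° V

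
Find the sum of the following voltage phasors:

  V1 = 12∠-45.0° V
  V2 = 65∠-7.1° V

Step 1 — Convert each phasor to rectangular form:
  V1 = 12·(cos(-45.0°) + j·sin(-45.0°)) = 8.485 - j8.485 V
  V2 = 65·(cos(-7.1°) + j·sin(-7.1°)) = 64.5 - j8.034 V
Step 2 — Sum components: V_total = 72.99 - j16.52 V.
Step 3 — Convert to polar: |V_total| = 74.83 V, ∠V_total = -12.8°.

V_total = 74.83∠-12.8° V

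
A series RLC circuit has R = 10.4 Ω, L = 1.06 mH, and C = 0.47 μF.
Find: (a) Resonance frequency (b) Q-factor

Step 1 — Resonance condition Im(Z)=0 gives ω₀ = 1/√(LC).
Step 2 — ω₀ = 1/√(0.00106·4.7e-07) = 4.48e+04 rad/s.
Step 3 — f₀ = ω₀/(2π) = 7130 Hz.
Step 4 — Series Q: Q = ω₀L/R = 4.48e+04·0.00106/10.4 = 4.566.

(a) f₀ = 7130 Hz  (b) Q = 4.566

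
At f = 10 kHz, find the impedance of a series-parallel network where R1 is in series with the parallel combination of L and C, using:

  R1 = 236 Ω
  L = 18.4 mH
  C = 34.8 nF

Step 1 — Angular frequency: ω = 2π·f = 2π·1e+04 = 6.283e+04 rad/s.
Step 2 — Component impedances:
  R1: Z = R = 236 Ω
  L: Z = jωL = j·6.283e+04·0.0184 = 0 + j1156 Ω
  C: Z = 1/(jωC) = -j/(ω·C) = 0 - j457.3 Ω
Step 3 — Parallel branch: L || C = 1/(1/L + 1/C) = 0 - j756.7 Ω.
Step 4 — Series with R1: Z_total = R1 + (L || C) = 236 - j756.7 Ω = 792.6∠-72.7° Ω.

Z = 236 - j756.7 Ω = 792.6∠-72.7° Ω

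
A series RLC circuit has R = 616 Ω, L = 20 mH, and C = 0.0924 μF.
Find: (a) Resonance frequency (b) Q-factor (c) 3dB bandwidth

Step 1 — Resonance condition Im(Z)=0 gives ω₀ = 1/√(LC).
Step 2 — ω₀ = 1/√(0.02·9.24e-08) = 2.326e+04 rad/s.
Step 3 — f₀ = ω₀/(2π) = 3702 Hz.
Step 4 — Series Q: Q = ω₀L/R = 2.326e+04·0.02/616 = 0.7553.
Step 5 — 3dB bandwidth: Δω = ω₀/Q = 3.08e+04 rad/s; BW = Δω/(2π) = 4902 Hz.

(a) f₀ = 3702 Hz  (b) Q = 0.7553  (c) BW = 4902 Hz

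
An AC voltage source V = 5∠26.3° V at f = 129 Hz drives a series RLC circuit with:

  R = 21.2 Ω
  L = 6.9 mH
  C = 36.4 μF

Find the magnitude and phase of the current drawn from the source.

Step 1 — Angular frequency: ω = 2π·f = 2π·129 = 810.5 rad/s.
Step 2 — Component impedances:
  R: Z = R = 21.2 Ω
  L: Z = jωL = j·810.5·0.0069 = 0 + j5.593 Ω
  C: Z = 1/(jωC) = -j/(ω·C) = 0 - j33.89 Ω
Step 3 — Series combination: Z_total = R + L + C = 21.2 - j28.3 Ω = 35.36∠-53.2° Ω.
Step 4 — Source phasor: V = 5∠26.3° V = 4.482 + j2.215 V.
Step 5 — Ohm's law: I = V / Z_total = (4.482 + j2.215) / (21.2 - j28.3) = 0.02585 + j0.139 A.
Step 6 — Convert to polar: |I| = 0.1414 A, ∠I = 79.5°.

I = 0.1414∠79.5° A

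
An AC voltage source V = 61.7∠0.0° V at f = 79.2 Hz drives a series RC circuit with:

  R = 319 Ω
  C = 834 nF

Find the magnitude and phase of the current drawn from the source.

Step 1 — Angular frequency: ω = 2π·f = 2π·79.2 = 497.6 rad/s.
Step 2 — Component impedances:
  R: Z = R = 319 Ω
  C: Z = 1/(jωC) = -j/(ω·C) = 0 - j2410 Ω
Step 3 — Series combination: Z_total = R + C = 319 - j2410 Ω = 2431∠-82.5° Ω.
Step 4 — Source phasor: V = 61.7∠0.0° V = 61.7 V.
Step 5 — Ohm's law: I = V / Z_total = (61.7) / (319 - j2410) = 0.003332 + j0.02517 A.
Step 6 — Convert to polar: |I| = 0.02539 A, ∠I = 82.5°.

I = 0.02539∠82.5° A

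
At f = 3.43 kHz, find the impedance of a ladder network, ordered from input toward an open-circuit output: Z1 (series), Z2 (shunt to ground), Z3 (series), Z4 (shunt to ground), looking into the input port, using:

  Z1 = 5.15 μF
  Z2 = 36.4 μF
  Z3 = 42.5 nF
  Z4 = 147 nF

Step 1 — Angular frequency: ω = 2π·f = 2π·3430 = 2.155e+04 rad/s.
Step 2 — Component impedances:
  Z1: Z = 1/(jωC) = -j/(ω·C) = 0 - j9.01 Ω
  Z2: Z = 1/(jωC) = -j/(ω·C) = 0 - j1.275 Ω
  Z3: Z = 1/(jωC) = -j/(ω·C) = 0 - j1092 Ω
  Z4: Z = 1/(jωC) = -j/(ω·C) = 0 - j315.7 Ω
Step 3 — Ladder network (open output): work backward from the far end, alternating series and parallel combinations. Z_in = 0 - j10.28 Ω = 10.28∠-90.0° Ω.

Z = 0 - j10.28 Ω = 10.28∠-90.0° Ω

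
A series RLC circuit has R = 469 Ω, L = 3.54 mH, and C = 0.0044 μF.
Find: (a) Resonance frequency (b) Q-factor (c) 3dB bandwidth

Step 1 — Resonance condition Im(Z)=0 gives ω₀ = 1/√(LC).
Step 2 — ω₀ = 1/√(0.00354·4.4e-09) = 2.534e+05 rad/s.
Step 3 — f₀ = ω₀/(2π) = 4.033e+04 Hz.
Step 4 — Series Q: Q = ω₀L/R = 2.534e+05·0.00354/469 = 1.913.
Step 5 — 3dB bandwidth: Δω = ω₀/Q = 1.325e+05 rad/s; BW = Δω/(2π) = 2.109e+04 Hz.

(a) f₀ = 4.033e+04 Hz  (b) Q = 1.913  (c) BW = 2.109e+04 Hz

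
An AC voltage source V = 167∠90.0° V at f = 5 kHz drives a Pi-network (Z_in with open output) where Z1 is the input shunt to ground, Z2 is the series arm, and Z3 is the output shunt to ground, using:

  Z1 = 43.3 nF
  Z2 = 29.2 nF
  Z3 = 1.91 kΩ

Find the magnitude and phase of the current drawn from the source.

Step 1 — Angular frequency: ω = 2π·f = 2π·5000 = 3.142e+04 rad/s.
Step 2 — Component impedances:
  Z1: Z = 1/(jωC) = -j/(ω·C) = 0 - j735.1 Ω
  Z2: Z = 1/(jωC) = -j/(ω·C) = 0 - j1090 Ω
  Z3: Z = R = 1910 Ω
Step 3 — With open output, the series arm Z2 and the output shunt Z3 appear in series to ground: Z2 + Z3 = 1910 - j1090 Ω.
Step 4 — Parallel with input shunt Z1: Z_in = Z1 || (Z2 + Z3) = 147.9 - j593.8 Ω = 611.9∠-76.0° Ω.
Step 5 — Source phasor: V = 167∠90.0° V = 0 + j167 V.
Step 6 — Ohm's law: I = V / Z_total = (0 + j167) / (147.9 - j593.8) = -0.2648 + j0.06595 A.
Step 7 — Convert to polar: |I| = 0.2729 A, ∠I = 166.0°.

I = 0.2729∠166.0° A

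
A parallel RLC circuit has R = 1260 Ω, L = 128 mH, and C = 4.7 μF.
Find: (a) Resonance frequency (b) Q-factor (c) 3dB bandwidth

Step 1 — Resonance: ω₀ = 1/√(LC) = 1/√(0.128·4.7e-06) = 1289 rad/s.
Step 2 — f₀ = ω₀/(2π) = 205.2 Hz.
Step 3 — Parallel Q: Q = R/(ω₀L) = 1260/(1289·0.128) = 7.635.
Step 4 — Bandwidth: Δω = ω₀/Q = 168.9 rad/s; BW = Δω/(2π) = 26.88 Hz.

(a) f₀ = 205.2 Hz  (b) Q = 7.635  (c) BW = 26.88 Hz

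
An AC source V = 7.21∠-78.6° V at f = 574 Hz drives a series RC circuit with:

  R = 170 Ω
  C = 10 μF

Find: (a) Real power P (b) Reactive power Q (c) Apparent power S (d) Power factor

Step 1 — Angular frequency: ω = 2π·f = 2π·574 = 3607 rad/s.
Step 2 — Component impedances:
  R: Z = R = 170 Ω
  C: Z = 1/(jωC) = -j/(ω·C) = 0 - j27.73 Ω
Step 3 — Series combination: Z_total = R + C = 170 - j27.73 Ω = 172.2∠-9.3° Ω.
Step 4 — Source phasor: V = 7.21∠-78.6° V = 1.425 - j7.068 V.
Step 5 — Current: I = V / Z = 0.01477 - j0.03917 A = 0.04186∠-69.3° A.
Step 6 — Complex power: S = V·I* = 0.2979 - j0.04858 VA.
Step 7 — Real power: P = Re(S) = 0.2979 W.
Step 8 — Reactive power: Q = Im(S) = -0.04858 VAR.
Step 9 — Apparent power: |S| = 0.3018 VA.
Step 10 — Power factor: PF = P/|S| = 0.987 (leading).

(a) P = 0.2979 W  (b) Q = -0.04858 VAR  (c) S = 0.3018 VA  (d) PF = 0.987 (leading)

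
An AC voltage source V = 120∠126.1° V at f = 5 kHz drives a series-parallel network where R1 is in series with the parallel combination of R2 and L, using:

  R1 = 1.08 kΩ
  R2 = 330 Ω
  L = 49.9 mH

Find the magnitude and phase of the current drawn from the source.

Step 1 — Angular frequency: ω = 2π·f = 2π·5000 = 3.142e+04 rad/s.
Step 2 — Component impedances:
  R1: Z = R = 1080 Ω
  R2: Z = R = 330 Ω
  L: Z = jωL = j·3.142e+04·0.0499 = 0 + j1568 Ω
Step 3 — Parallel branch: R2 || L = 1/(1/R2 + 1/L) = 316 + j66.52 Ω.
Step 4 — Series with R1: Z_total = R1 + (R2 || L) = 1396 + j66.52 Ω = 1398∠2.7° Ω.
Step 5 — Source phasor: V = 120∠126.1° V = -70.7 + j96.96 V.
Step 6 — Ohm's law: I = V / Z_total = (-70.7 + j96.96) / (1396 + j66.52) = -0.04723 + j0.07171 A.
Step 7 — Convert to polar: |I| = 0.08586 A, ∠I = 123.4°.

I = 0.08586∠123.4° A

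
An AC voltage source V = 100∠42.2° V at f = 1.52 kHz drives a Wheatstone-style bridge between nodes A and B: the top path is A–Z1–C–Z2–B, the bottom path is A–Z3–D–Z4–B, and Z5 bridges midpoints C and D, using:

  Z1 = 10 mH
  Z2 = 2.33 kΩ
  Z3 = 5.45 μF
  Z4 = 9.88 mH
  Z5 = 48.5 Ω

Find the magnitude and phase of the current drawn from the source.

Step 1 — Angular frequency: ω = 2π·f = 2π·1520 = 9550 rad/s.
Step 2 — Component impedances:
  Z1: Z = jωL = j·9550·0.01 = 0 + j95.5 Ω
  Z2: Z = R = 2330 Ω
  Z3: Z = 1/(jωC) = -j/(ω·C) = 0 - j19.21 Ω
  Z4: Z = jωL = j·9550·0.00988 = 0 + j94.36 Ω
  Z5: Z = R = 48.5 Ω
Step 3 — Bridge requires nodal analysis (the Z5 bridge couples midpoints C and D, so the two paths cannot be reduced to a simple series/parallel combination). Setting node B to ground and injecting 1 A at node A, the 3-node admittance system at A, C, D solves to V_A = Z_AB = 5.52 + j72.19 Ω = 72.4∠85.6° Ω.
Step 4 — Source phasor: V = 100∠42.2° V = 74.08 + j67.17 V.
Step 5 — Ohm's law: I = V / Z_total = (74.08 + j67.17) / (5.52 + j72.19) = 1.003 - j0.9495 A.
Step 6 — Convert to polar: |I| = 1.381 A, ∠I = -43.4°.

I = 1.381∠-43.4° A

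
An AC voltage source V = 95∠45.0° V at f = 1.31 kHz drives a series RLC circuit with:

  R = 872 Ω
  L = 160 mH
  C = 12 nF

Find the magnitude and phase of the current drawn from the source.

Step 1 — Angular frequency: ω = 2π·f = 2π·1310 = 8231 rad/s.
Step 2 — Component impedances:
  R: Z = R = 872 Ω
  L: Z = jωL = j·8231·0.16 = 0 + j1317 Ω
  C: Z = 1/(jωC) = -j/(ω·C) = 0 - j1.012e+04 Ω
Step 3 — Series combination: Z_total = R + L + C = 872 - j8807 Ω = 8850∠-84.3° Ω.
Step 4 — Source phasor: V = 95∠45.0° V = 67.18 + j67.18 V.
Step 5 — Ohm's law: I = V / Z_total = (67.18 + j67.18) / (872 - j8807) = -0.006805 + j0.008301 A.
Step 6 — Convert to polar: |I| = 0.01073 A, ∠I = 129.3°.

I = 0.01073∠129.3° A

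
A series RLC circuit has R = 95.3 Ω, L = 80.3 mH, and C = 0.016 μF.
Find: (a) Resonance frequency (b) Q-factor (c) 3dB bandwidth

Step 1 — Resonance: ω₀ = 1/√(LC) = 1/√(0.0803·1.6e-08) = 2.79e+04 rad/s.
Step 2 — f₀ = ω₀/(2π) = 4440 Hz.
Step 3 — Series Q: Q = ω₀L/R = 2.79e+04·0.0803/95.3 = 23.51.
Step 4 — Bandwidth: Δω = ω₀/Q = 1187 rad/s; BW = Δω/(2π) = 188.9 Hz.

(a) f₀ = 4440 Hz  (b) Q = 23.51  (c) BW = 188.9 Hz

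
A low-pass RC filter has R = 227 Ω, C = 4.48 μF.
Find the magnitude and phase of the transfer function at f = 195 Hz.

Step 1 — Angular frequency: ω = 2π·195 = 1225 rad/s.
Step 2 — Transfer function: H(jω) = 1/(1 + jωRC).
Step 3 — Denominator: 1 + jωRC = 1 + j·1225·227·4.48e-06 = 1 + j1.246.
Step 4 — H = 0.3918 - j0.4881.
Step 5 — Magnitude: |H| = 0.6259 (-4.1 dB); phase: φ = -51.3°.

|H| = 0.6259 (-4.1 dB), φ = -51.3°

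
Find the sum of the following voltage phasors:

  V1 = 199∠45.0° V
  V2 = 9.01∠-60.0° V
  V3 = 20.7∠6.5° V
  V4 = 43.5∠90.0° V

Step 1 — Convert each phasor to rectangular form:
  V1 = 199·(cos(45.0°) + j·sin(45.0°)) = 140.7 + j140.7 V
  V2 = 9.01·(cos(-60.0°) + j·sin(-60.0°)) = 4.505 - j7.803 V
  V3 = 20.7·(cos(6.5°) + j·sin(6.5°)) = 20.57 + j2.343 V
  V4 = 43.5·(cos(90.0°) + j·sin(90.0°)) = 0 + j43.5 V
Step 2 — Sum components: V_total = 165.8 + j178.8 V.
Step 3 — Convert to polar: |V_total| = 243.8 V, ∠V_total = 47.2°.

V_total = 243.8∠47.2° V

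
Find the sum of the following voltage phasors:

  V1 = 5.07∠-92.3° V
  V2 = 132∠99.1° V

Step 1 — Convert each phasor to rectangular form:
  V1 = 5.07·(cos(-92.3°) + j·sin(-92.3°)) = -0.2035 - j5.066 V
  V2 = 132·(cos(99.1°) + j·sin(99.1°)) = -20.88 + j130.3 V
Step 2 — Sum components: V_total = -21.08 + j125.3 V.
Step 3 — Convert to polar: |V_total| = 127 V, ∠V_total = 99.6°.

V_total = 127∠99.6° V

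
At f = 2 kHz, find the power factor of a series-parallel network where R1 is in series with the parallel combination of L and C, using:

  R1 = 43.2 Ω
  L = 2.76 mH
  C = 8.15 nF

Step 1 — Angular frequency: ω = 2π·f = 2π·2000 = 1.257e+04 rad/s.
Step 2 — Component impedances:
  R1: Z = R = 43.2 Ω
  L: Z = jωL = j·1.257e+04·0.00276 = 0 + j34.68 Ω
  C: Z = 1/(jωC) = -j/(ω·C) = 0 - j9764 Ω
Step 3 — Parallel branch: L || C = 1/(1/L + 1/C) = 0 + j34.81 Ω.
Step 4 — Series with R1: Z_total = R1 + (L || C) = 43.2 + j34.81 Ω = 55.48∠38.9° Ω.
Step 5 — Power factor: PF = cos(φ) = Re(Z)/|Z| = 43.2/55.48 = 0.7787.
Step 6 — Type: Im(Z) = 34.81 ⇒ lagging (phase φ = 38.9°).

PF = 0.7787 (lagging, φ = 38.9°)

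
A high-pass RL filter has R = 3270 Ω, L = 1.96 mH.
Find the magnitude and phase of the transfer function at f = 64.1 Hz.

Step 1 — Angular frequency: ω = 2π·64.1 = 402.8 rad/s.
Step 2 — Transfer function: H(jω) = jωL/(R + jωL).
Step 3 — Numerator jωL = j·0.7894; denominator R + jωL = 3270 + j0.7894.
Step 4 — H = 5.828e-08 + j0.0002414.
Step 5 — Magnitude: |H| = 0.0002414 (-72.3 dB); phase: φ = 90.0°.

|H| = 0.0002414 (-72.3 dB), φ = 90.0°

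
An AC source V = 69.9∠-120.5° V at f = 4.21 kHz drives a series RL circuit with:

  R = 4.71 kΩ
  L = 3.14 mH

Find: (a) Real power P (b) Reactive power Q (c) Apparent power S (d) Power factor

Step 1 — Angular frequency: ω = 2π·f = 2π·4210 = 2.645e+04 rad/s.
Step 2 — Component impedances:
  R: Z = R = 4710 Ω
  L: Z = jωL = j·2.645e+04·0.00314 = 0 + j83.06 Ω
Step 3 — Series combination: Z_total = R + L = 4710 + j83.06 Ω = 4711∠1.0° Ω.
Step 4 — Source phasor: V = 69.9∠-120.5° V = -35.48 - j60.23 V.
Step 5 — Current: I = V / Z = -0.007755 - j0.01265 A = 0.01484∠-121.5° A.
Step 6 — Complex power: S = V·I* = 1.037 + j0.01829 VA.
Step 7 — Real power: P = Re(S) = 1.037 W.
Step 8 — Reactive power: Q = Im(S) = 0.01829 VAR.
Step 9 — Apparent power: |S| = 1.037 VA.
Step 10 — Power factor: PF = P/|S| = 0.9998 (lagging).

(a) P = 1.037 W  (b) Q = 0.01829 VAR  (c) S = 1.037 VA  (d) PF = 0.9998 (lagging)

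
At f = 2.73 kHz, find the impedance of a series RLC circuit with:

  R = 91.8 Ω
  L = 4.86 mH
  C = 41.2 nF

Step 1 — Angular frequency: ω = 2π·f = 2π·2730 = 1.715e+04 rad/s.
Step 2 — Component impedances:
  R: Z = R = 91.8 Ω
  L: Z = jωL = j·1.715e+04·0.00486 = 0 + j83.36 Ω
  C: Z = 1/(jωC) = -j/(ω·C) = 0 - j1415 Ω
Step 3 — Series combination: Z_total = R + L + C = 91.8 - j1332 Ω = 1335∠-86.1° Ω.

Z = 91.8 - j1332 Ω = 1335∠-86.1° Ω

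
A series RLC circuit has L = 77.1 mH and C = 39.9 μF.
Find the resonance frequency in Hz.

Step 1 — Resonance condition Im(Z)=0 gives ω₀ = 1/√(LC).
Step 2 — ω₀ = 1/√(0.0771·3.99e-05) = 570.1 rad/s.
Step 3 — f₀ = ω₀/(2π) = 90.74 Hz.

f₀ = 90.74 Hz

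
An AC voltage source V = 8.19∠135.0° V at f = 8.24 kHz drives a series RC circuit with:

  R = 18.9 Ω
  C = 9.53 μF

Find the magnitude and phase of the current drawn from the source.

Step 1 — Angular frequency: ω = 2π·f = 2π·8240 = 5.177e+04 rad/s.
Step 2 — Component impedances:
  R: Z = R = 18.9 Ω
  C: Z = 1/(jωC) = -j/(ω·C) = 0 - j2.027 Ω
Step 3 — Series combination: Z_total = R + C = 18.9 - j2.027 Ω = 19.01∠-6.1° Ω.
Step 4 — Source phasor: V = 8.19∠135.0° V = -5.791 + j5.791 V.
Step 5 — Ohm's law: I = V / Z_total = (-5.791 + j5.791) / (18.9 - j2.027) = -0.3354 + j0.2704 A.
Step 6 — Convert to polar: |I| = 0.4309 A, ∠I = 141.1°.

I = 0.4309∠141.1° A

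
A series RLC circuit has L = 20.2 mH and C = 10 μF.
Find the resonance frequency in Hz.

Step 1 — Resonance condition Im(Z)=0 gives ω₀ = 1/√(LC).
Step 2 — ω₀ = 1/√(0.0202·1e-05) = 2225 rad/s.
Step 3 — f₀ = ω₀/(2π) = 354.1 Hz.

f₀ = 354.1 Hz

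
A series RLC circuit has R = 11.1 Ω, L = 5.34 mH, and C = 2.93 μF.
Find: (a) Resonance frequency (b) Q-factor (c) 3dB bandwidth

Step 1 — Resonance: ω₀ = 1/√(LC) = 1/√(0.00534·2.93e-06) = 7995 rad/s.
Step 2 — f₀ = ω₀/(2π) = 1272 Hz.
Step 3 — Series Q: Q = ω₀L/R = 7995·0.00534/11.1 = 3.846.
Step 4 — Bandwidth: Δω = ω₀/Q = 2079 rad/s; BW = Δω/(2π) = 330.8 Hz.

(a) f₀ = 1272 Hz  (b) Q = 3.846  (c) BW = 330.8 Hz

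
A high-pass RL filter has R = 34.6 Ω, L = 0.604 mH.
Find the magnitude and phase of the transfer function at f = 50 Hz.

Step 1 — Angular frequency: ω = 2π·50 = 314.2 rad/s.
Step 2 — Transfer function: H(jω) = jωL/(R + jωL).
Step 3 — Numerator jωL = j·0.1898; denominator R + jωL = 34.6 + j0.1898.
Step 4 — H = 3.008e-05 + j0.005484.
Step 5 — Magnitude: |H| = 0.005484 (-45.2 dB); phase: φ = 89.7°.

|H| = 0.005484 (-45.2 dB), φ = 89.7°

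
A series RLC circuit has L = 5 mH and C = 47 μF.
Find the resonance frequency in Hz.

Step 1 — Resonance condition Im(Z)=0 gives ω₀ = 1/√(LC).
Step 2 — ω₀ = 1/√(0.005·4.7e-05) = 2063 rad/s.
Step 3 — f₀ = ω₀/(2π) = 328.3 Hz.

f₀ = 328.3 Hz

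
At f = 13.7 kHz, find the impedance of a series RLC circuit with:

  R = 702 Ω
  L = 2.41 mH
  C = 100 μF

Step 1 — Angular frequency: ω = 2π·f = 2π·1.37e+04 = 8.608e+04 rad/s.
Step 2 — Component impedances:
  R: Z = R = 702 Ω
  L: Z = jωL = j·8.608e+04·0.00241 = 0 + j207.5 Ω
  C: Z = 1/(jωC) = -j/(ω·C) = 0 - j0.1162 Ω
Step 3 — Series combination: Z_total = R + L + C = 702 + j207.3 Ω = 732∠16.5° Ω.

Z = 702 + j207.3 Ω = 732∠16.5° Ω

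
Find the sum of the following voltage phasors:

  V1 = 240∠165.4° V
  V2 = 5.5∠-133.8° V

Step 1 — Convert each phasor to rectangular form:
  V1 = 240·(cos(165.4°) + j·sin(165.4°)) = -232.3 + j60.5 V
  V2 = 5.5·(cos(-133.8°) + j·sin(-133.8°)) = -3.807 - j3.97 V
Step 2 — Sum components: V_total = -236.1 + j56.53 V.
Step 3 — Convert to polar: |V_total| = 242.7 V, ∠V_total = 166.5°.

V_total = 242.7∠166.5° V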